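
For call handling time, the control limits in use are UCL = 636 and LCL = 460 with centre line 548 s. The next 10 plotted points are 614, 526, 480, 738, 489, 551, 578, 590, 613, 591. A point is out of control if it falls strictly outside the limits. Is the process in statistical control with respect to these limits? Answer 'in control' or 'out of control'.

out of control

Compare each point to [460, 636]: sample 4 = 738 > UCL.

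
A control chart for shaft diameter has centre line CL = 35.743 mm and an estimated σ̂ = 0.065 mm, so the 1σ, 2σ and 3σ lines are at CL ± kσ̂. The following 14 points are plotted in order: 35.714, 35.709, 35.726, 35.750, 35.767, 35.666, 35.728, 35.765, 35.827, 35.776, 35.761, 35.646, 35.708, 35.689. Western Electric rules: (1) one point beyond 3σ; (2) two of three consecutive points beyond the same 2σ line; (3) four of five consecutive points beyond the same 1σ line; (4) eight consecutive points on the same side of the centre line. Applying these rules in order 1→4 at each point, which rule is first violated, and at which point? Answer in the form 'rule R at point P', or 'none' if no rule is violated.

none

Zone of each point (C = within 1σ̂, B = 1σ̂–2σ̂, A = 2σ̂–3σ̂, * = beyond 3σ̂; sign = side of CL): 1:-C, 2:-C, 3:-C, 4:+C, 5:+C, 6:-B, 7:-C, 8:+C, 9:+B, 10:+C, 11:+C, 12:-B, 13:-C, 14:-C
No rule fires across all 14 points.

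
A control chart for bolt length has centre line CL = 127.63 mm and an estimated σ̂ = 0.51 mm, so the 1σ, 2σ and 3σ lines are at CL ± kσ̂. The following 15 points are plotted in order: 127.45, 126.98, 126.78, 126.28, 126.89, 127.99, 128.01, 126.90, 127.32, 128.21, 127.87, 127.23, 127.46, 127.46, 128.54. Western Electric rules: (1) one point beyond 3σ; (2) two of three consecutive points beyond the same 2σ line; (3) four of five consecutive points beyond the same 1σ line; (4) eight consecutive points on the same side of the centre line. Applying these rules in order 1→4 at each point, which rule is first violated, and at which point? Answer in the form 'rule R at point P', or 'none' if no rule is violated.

rule 3 at point 5

Zone of each point (C = within 1σ̂, B = 1σ̂–2σ̂, A = 2σ̂–3σ̂, * = beyond 3σ̂; sign = side of CL): 1:-C, 2:-B, 3:-B, 4:-A, 5:-B, 6:+C, 7:+C, 8:-B, 9:-C, 10:+B, 11:+C, 12:-C, 13:-C, 14:-C, 15:+B
Rule 3 (four of five consecutive points beyond the same 1σ limit) is satisfied at point 5.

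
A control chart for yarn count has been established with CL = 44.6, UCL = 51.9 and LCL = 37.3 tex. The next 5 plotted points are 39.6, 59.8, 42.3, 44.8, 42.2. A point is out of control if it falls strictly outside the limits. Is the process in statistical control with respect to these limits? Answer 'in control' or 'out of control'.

out of control

Compare each point to [37.3, 51.9]: sample 2 = 59.8 > UCL.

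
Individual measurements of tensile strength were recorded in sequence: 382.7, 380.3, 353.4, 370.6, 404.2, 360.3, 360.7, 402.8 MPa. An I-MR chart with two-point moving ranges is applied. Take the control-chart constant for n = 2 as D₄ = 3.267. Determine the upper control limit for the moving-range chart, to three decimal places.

77.708

Moving ranges: 2.4, 26.9, 17.2, 33.6, 43.9, 0.4, 42.1; M̄R̄ = 166.5000 / 7 = 23.7857
UCL_MR = D₄·M̄R̄ = 3.267 × 23.7857 = 77.7079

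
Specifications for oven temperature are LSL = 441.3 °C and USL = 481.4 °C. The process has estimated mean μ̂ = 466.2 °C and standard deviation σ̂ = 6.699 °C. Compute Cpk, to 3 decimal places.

0.756

Cpu = (USL − μ̂) / (3σ̂) = (481.4 − 466.2) / (3 × 6.699) = 0.7563; Cpl = (μ̂ − LSL) / (3σ̂) = (466.2 − 441.3) / (3 × 6.699) = 1.2390; Cpk = min(Cpu, Cpl) = 0.7563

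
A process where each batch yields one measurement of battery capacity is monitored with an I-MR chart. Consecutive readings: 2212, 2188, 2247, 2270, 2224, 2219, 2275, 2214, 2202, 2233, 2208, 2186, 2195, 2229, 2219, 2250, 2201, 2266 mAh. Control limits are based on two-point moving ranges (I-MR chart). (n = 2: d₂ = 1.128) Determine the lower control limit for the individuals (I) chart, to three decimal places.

2136.411

X̄ = (2212 + 2188 + 2247 + 2270 + 2224 + 2219 + 2275 + 2214 + 2202 + 2233 + 2208 + 2186 + 2195 + 2229 + 2219 + 2250 + 2201 + 2266) / 18 = 2224.3333
Moving ranges: 24, 59, 23, 46, 5, 56, 61, 12, 31, 25, 22, 9, 34, 10, 31, 49, 65; M̄R̄ = 562.0000 / 17 = 33.0588
LCL = X̄ − 3·M̄R̄/d₂ = 2224.3333 − 3 × 33.0588 / 1.128 = 2136.4109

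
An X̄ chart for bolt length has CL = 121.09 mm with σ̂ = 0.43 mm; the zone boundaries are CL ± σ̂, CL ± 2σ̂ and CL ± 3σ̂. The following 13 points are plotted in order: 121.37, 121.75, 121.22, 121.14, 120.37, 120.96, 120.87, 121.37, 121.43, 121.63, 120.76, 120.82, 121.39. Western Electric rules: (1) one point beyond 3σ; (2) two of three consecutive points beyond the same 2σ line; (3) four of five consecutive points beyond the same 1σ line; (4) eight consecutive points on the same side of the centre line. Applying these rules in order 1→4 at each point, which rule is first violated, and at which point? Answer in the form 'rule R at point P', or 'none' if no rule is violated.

none

Zone of each point (C = within 1σ̂, B = 1σ̂–2σ̂, A = 2σ̂–3σ̂, * = beyond 3σ̂; sign = side of CL): 1:+C, 2:+B, 3:+C, 4:+C, 5:-B, 6:-C, 7:-C, 8:+C, 9:+C, 10:+B, 11:-C, 12:-C, 13:+C
No rule fires across all 13 points.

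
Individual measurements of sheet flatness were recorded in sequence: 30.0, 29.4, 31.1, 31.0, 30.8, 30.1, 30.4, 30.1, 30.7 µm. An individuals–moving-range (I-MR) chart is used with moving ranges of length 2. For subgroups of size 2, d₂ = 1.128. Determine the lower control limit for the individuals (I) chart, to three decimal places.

X̄ = (30.0 + 29.4 + 31.1 + 31.0 + 30.8 + 30.1 + 30.4 + 30.1 + 30.7) / 9 = 30.4000
Moving ranges: 0.6, 1.7, 0.1, 0.2, 0.7, 0.3, 0.3, 0.6; M̄R̄ = 4.5000 / 8 = 0.5625
LCL = X̄ − 3·M̄R̄/d₂ = 30.4000 − 3 × 0.5625 / 1.128 = 28.9040

28.904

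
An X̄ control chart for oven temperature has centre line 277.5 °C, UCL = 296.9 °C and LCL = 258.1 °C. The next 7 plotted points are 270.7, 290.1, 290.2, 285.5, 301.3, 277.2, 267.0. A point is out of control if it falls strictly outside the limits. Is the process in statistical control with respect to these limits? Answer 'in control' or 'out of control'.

Compare each point to [258.1, 296.9]: sample 5 = 301.3 > UCL.

out of control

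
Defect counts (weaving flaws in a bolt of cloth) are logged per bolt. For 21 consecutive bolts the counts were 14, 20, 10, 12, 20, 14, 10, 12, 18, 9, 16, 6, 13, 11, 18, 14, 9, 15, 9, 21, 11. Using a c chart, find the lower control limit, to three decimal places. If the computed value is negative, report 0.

c̄ = (14 + 20 + 10 + 12 + 20 + 14 + 10 + 12 + 18 + 9 + 16 + 6 + 13 + 11 + 18 + 14 + 9 + 15 + 9 + 21 + 11) / 21 = 282 / 21 = 13.4286
LCL = c̄ − 3√c̄ = 13.4286 − 3 × 3.6645 = 2.4351

2.435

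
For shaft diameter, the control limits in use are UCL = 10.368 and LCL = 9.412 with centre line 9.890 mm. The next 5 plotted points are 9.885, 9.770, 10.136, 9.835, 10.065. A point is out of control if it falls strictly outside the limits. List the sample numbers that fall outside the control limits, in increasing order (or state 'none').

All 5 points lie within [9.412, 10.368].

none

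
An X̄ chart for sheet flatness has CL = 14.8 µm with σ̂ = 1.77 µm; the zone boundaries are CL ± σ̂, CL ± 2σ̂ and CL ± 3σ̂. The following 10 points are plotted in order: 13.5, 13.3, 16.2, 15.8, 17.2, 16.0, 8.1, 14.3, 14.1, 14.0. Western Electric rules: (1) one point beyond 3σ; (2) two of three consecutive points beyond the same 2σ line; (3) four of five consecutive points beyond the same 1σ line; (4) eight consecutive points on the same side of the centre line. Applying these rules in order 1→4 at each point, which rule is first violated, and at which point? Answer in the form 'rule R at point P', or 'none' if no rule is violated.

rule 1 at point 7

Zone of each point (C = within 1σ̂, B = 1σ̂–2σ̂, A = 2σ̂–3σ̂, * = beyond 3σ̂; sign = side of CL): 1:-C, 2:-C, 3:+C, 4:+C, 5:+B, 6:+C, 7:-*, 8:-C, 9:-C, 10:-C
Rule 1 (one point beyond the 3σ limits) is satisfied at point 7.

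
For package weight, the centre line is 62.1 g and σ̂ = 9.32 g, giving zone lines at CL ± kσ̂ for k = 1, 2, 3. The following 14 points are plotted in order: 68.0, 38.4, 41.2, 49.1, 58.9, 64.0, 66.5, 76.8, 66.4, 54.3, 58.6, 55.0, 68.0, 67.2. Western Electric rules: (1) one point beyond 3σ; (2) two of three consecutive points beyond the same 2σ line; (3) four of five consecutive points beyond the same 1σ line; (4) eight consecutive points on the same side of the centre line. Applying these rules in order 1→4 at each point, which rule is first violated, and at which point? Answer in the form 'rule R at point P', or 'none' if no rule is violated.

rule 2 at point 3

Zone of each point (C = within 1σ̂, B = 1σ̂–2σ̂, A = 2σ̂–3σ̂, * = beyond 3σ̂; sign = side of CL): 1:+C, 2:-A, 3:-A, 4:-B, 5:-C, 6:+C, 7:+C, 8:+B, 9:+C, 10:-C, 11:-C, 12:-C, 13:+C, 14:+C
Rule 2 (two of three consecutive points beyond the same 2σ limit) is satisfied at point 3.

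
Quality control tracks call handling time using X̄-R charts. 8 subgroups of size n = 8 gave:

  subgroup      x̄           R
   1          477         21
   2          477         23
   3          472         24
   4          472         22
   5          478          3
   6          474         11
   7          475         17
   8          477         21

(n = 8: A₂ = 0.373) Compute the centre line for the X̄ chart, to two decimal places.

475.25

X̄̄ = (477 + 477 + 472 + 472 + 478 + 474 + 475 + 477) / 8 = 3802.0000 / 8 = 475.2500
CL = X̄̄ = 475.2500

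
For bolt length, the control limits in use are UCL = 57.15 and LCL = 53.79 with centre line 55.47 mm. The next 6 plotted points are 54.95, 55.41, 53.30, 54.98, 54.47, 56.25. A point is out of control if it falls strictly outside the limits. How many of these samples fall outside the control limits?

Compare each point to [53.79, 57.15]: sample 3 = 53.30 < LCL.

1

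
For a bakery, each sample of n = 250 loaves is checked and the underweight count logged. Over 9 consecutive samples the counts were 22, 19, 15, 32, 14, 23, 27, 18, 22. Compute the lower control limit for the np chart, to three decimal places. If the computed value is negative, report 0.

8.081

p̄ = Σdᵢ / (k·n) = 192 / (9 × 250) = 0.08533
LCL = np̄ − 3·√(np̄(1−p̄)) = 21.3333 − 3 × 4.4173 = 8.0813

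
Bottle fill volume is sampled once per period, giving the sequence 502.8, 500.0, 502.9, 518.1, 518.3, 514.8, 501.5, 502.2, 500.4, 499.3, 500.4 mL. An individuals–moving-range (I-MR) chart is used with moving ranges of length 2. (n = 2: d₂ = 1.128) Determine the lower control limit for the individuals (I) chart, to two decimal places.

X̄ = (502.8 + 500.0 + 502.9 + 518.1 + 518.3 + 514.8 + 501.5 + 502.2 + 500.4 + 499.3 + 500.4) / 11 = 505.5182
Moving ranges: 2.8, 2.9, 15.2, 0.2, 3.5, 13.3, 0.7, 1.8, 1.1, 1.1; M̄R̄ = 42.6000 / 10 = 4.2600
LCL = X̄ − 3·M̄R̄/d₂ = 505.5182 − 3 × 4.2600 / 1.128 = 494.1884

494.19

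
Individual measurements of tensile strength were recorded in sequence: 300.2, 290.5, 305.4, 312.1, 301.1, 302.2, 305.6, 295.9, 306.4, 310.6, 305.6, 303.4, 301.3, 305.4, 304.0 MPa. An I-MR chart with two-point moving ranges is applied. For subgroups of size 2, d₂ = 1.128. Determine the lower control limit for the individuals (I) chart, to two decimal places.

X̄ = (300.2 + 290.5 + 305.4 + 312.1 + 301.1 + 302.2 + 305.6 + 295.9 + 306.4 + 310.6 + 305.6 + 303.4 + 301.3 + 305.4 + 304.0) / 15 = 303.3133
Moving ranges: 9.7, 14.9, 6.7, 11.0, 1.1, 3.4, 9.7, 10.5, 4.2, 5.0, 2.2, 2.1, 4.1, 1.4; M̄R̄ = 86.0000 / 14 = 6.1429
LCL = X̄ − 3·M̄R̄/d₂ = 303.3133 − 3 × 6.1429 / 1.128 = 286.9759

286.98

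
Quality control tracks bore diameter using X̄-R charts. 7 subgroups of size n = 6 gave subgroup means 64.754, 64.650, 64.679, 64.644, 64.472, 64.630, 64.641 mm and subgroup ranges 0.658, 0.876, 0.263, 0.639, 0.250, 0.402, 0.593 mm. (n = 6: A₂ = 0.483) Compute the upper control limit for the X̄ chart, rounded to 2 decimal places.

64.89

X̄̄ = (64.754 + 64.650 + 64.679 + 64.644 + 64.472 + 64.630 + 64.641) / 7 = 452.4700 / 7 = 64.6386
R̄ = (0.658 + 0.876 + 0.263 + 0.639 + 0.250 + 0.402 + 0.593) / 7 = 3.6810 / 7 = 0.5259
UCL = X̄̄ + A₂·R̄ = 64.6386 + 0.483 × 0.5259 = 64.8926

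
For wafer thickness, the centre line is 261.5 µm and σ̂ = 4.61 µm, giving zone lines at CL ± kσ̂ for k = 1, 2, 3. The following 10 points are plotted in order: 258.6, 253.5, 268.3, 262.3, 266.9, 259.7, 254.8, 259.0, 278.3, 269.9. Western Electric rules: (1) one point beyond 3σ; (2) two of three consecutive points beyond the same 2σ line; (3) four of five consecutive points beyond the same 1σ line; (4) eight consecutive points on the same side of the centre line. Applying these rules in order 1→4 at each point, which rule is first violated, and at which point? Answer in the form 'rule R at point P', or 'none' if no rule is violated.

rule 1 at point 9

Zone of each point (C = within 1σ̂, B = 1σ̂–2σ̂, A = 2σ̂–3σ̂, * = beyond 3σ̂; sign = side of CL): 1:-C, 2:-B, 3:+B, 4:+C, 5:+B, 6:-C, 7:-B, 8:-C, 9:+*, 10:+B
Rule 1 (one point beyond the 3σ limits) is satisfied at point 9.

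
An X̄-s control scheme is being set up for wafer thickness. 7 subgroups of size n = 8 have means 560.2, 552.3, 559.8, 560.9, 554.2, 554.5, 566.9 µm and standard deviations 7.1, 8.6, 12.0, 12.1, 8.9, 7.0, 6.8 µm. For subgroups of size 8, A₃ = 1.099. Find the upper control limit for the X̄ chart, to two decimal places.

X̄̄ = (560.2 + 552.3 + 559.8 + 560.9 + 554.2 + 554.5 + 566.9) / 7 = 558.4000
s̄ = (7.1 + 8.6 + 12.0 + 12.1 + 8.9 + 7.0 + 6.8) / 7 = 8.9286
UCL = X̄̄ + A₃·s̄ = 558.4000 + 1.099 × 8.9286 = 568.2125

568.21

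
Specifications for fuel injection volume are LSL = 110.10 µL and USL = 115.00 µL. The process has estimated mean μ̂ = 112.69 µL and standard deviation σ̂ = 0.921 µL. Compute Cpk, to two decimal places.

Cpu = (USL − μ̂) / (3σ̂) = (115.00 − 112.69) / (3 × 0.921) = 0.8360; Cpl = (μ̂ − LSL) / (3σ̂) = (112.69 − 110.10) / (3 × 0.921) = 0.9374; Cpk = min(Cpu, Cpl) = 0.8360

0.84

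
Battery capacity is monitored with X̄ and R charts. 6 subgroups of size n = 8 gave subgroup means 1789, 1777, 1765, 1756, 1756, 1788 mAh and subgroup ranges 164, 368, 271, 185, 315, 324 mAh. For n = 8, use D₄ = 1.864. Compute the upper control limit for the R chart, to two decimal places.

R̄ = (164 + 368 + 271 + 185 + 315 + 324) / 6 = 1627.0000 / 6 = 271.1667
UCL_R = D₄·R̄ = 1.864 × 271.1667 = 505.4547

505.45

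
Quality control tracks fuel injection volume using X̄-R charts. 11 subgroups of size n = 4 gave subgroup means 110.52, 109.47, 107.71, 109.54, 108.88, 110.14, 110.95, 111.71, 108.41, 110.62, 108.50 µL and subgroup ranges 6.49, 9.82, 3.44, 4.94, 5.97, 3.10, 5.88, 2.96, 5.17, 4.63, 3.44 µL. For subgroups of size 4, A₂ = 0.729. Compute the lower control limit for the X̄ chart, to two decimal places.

X̄̄ = (110.52 + 109.47 + 107.71 + 109.54 + 108.88 + 110.14 + 110.95 + 111.71 + 108.41 + 110.62 + 108.50) / 11 = 1206.4500 / 11 = 109.6773
R̄ = (6.49 + 9.82 + 3.44 + 4.94 + 5.97 + 3.10 + 5.88 + 2.96 + 5.17 + 4.63 + 3.44) / 11 = 55.8400 / 11 = 5.0764
LCL = X̄̄ − A₂·R̄ = 109.6773 − 0.729 × 5.0764 = 105.9766

105.98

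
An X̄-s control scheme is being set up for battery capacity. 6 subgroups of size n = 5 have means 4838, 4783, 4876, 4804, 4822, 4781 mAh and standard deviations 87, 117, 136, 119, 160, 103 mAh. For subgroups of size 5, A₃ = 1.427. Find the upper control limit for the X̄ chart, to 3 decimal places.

X̄̄ = (4838 + 4783 + 4876 + 4804 + 4822 + 4781) / 6 = 4817.3333
s̄ = (87 + 117 + 136 + 119 + 160 + 103) / 6 = 120.3333
UCL = X̄̄ + A₃·s̄ = 4817.3333 + 1.427 × 120.3333 = 4989.0490

4989.049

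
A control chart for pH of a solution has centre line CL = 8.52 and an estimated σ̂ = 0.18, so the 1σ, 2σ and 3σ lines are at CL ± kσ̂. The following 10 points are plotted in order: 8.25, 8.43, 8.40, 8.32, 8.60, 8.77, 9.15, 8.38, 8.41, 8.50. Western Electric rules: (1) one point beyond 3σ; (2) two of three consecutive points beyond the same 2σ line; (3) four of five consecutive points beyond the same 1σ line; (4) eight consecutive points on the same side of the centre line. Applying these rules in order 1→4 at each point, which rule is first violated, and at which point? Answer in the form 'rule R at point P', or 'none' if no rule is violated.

Zone of each point (C = within 1σ̂, B = 1σ̂–2σ̂, A = 2σ̂–3σ̂, * = beyond 3σ̂; sign = side of CL): 1:-B, 2:-C, 3:-C, 4:-B, 5:+C, 6:+B, 7:+*, 8:-C, 9:-C, 10:-C
Rule 1 (one point beyond the 3σ limits) is satisfied at point 7.

rule 1 at point 7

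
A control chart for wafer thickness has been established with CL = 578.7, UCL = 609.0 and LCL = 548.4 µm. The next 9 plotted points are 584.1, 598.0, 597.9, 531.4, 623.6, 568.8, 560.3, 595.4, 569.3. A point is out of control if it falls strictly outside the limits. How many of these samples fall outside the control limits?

2

Compare each point to [548.4, 609.0]: sample 4 = 531.4 < LCL; sample 5 = 623.6 > UCL.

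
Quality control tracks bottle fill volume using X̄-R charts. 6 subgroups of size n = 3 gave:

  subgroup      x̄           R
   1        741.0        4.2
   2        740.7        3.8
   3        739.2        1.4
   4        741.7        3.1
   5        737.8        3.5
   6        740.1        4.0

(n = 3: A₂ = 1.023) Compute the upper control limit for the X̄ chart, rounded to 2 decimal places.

743.49

X̄̄ = (741.0 + 740.7 + 739.2 + 741.7 + 737.8 + 740.1) / 6 = 4440.5000 / 6 = 740.0833
R̄ = (4.2 + 3.8 + 1.4 + 3.1 + 3.5 + 4.0) / 6 = 20.0000 / 6 = 3.3333
UCL = X̄̄ + A₂·R̄ = 740.0833 + 1.023 × 3.3333 = 743.4933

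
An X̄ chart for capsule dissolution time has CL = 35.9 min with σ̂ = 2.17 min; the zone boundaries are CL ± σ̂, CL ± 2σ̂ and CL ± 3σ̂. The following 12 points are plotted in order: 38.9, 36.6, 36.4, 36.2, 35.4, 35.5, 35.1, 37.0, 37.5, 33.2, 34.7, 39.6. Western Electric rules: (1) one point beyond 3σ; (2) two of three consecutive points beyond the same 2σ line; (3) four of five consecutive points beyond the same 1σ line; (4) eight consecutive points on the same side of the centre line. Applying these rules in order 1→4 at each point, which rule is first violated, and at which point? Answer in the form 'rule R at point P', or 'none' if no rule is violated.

Zone of each point (C = within 1σ̂, B = 1σ̂–2σ̂, A = 2σ̂–3σ̂, * = beyond 3σ̂; sign = side of CL): 1:+B, 2:+C, 3:+C, 4:+C, 5:-C, 6:-C, 7:-C, 8:+C, 9:+C, 10:-B, 11:-C, 12:+B
No rule fires across all 12 points.

none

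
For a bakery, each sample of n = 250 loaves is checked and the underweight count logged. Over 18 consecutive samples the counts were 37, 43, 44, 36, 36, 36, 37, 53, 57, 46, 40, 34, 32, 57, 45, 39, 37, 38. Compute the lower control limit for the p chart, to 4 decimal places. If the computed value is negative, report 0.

p̄ = Σdᵢ / (k·n) = 747 / (18 × 250) = 0.16600
LCL = p̄ − 3·√(p̄(1−p̄)/n) = 0.16600 − 3 × 0.02353 = 0.09540

0.0954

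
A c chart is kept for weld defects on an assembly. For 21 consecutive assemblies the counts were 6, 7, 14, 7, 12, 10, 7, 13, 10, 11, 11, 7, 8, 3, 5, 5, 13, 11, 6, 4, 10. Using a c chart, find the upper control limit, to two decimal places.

c̄ = (6 + 7 + 14 + 7 + 12 + 10 + 7 + 13 + 10 + 11 + 11 + 7 + 8 + 3 + 5 + 5 + 13 + 11 + 6 + 4 + 10) / 21 = 180 / 21 = 8.5714
UCL = c̄ + 3√c̄ = 8.5714 + 3 × √8.5714 = 8.5714 + 3 × 2.9277 = 17.3545

17.35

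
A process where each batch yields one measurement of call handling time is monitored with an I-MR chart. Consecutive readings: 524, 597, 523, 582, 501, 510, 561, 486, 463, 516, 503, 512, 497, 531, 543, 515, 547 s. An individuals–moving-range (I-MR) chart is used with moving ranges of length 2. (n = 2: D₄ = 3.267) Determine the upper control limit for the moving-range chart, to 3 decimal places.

130.884

Moving ranges: 73, 74, 59, 81, 9, 51, 75, 23, 53, 13, 9, 15, 34, 12, 28, 32; M̄R̄ = 641.0000 / 16 = 40.0625
UCL_MR = D₄·M̄R̄ = 3.267 × 40.0625 = 130.8842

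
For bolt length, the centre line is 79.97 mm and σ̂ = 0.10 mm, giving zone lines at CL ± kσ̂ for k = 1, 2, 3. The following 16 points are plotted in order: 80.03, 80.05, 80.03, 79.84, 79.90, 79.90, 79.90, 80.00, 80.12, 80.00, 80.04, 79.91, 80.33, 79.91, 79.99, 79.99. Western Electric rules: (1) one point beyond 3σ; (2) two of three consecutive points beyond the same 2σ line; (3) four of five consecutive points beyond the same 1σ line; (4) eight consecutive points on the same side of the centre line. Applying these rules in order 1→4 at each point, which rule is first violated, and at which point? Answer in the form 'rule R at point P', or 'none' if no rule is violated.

rule 1 at point 13

Zone of each point (C = within 1σ̂, B = 1σ̂–2σ̂, A = 2σ̂–3σ̂, * = beyond 3σ̂; sign = side of CL): 1:+C, 2:+C, 3:+C, 4:-B, 5:-C, 6:-C, 7:-C, 8:+C, 9:+B, 10:+C, 11:+C, 12:-C, 13:+*, 14:-C, 15:+C, 16:+C
Rule 1 (one point beyond the 3σ limits) is satisfied at point 13.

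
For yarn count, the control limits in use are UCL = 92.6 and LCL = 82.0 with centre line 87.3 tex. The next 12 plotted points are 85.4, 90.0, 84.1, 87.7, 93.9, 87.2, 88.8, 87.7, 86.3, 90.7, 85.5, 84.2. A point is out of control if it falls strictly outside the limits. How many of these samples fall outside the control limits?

Compare each point to [82.0, 92.6]: sample 5 = 93.9 > UCL.

1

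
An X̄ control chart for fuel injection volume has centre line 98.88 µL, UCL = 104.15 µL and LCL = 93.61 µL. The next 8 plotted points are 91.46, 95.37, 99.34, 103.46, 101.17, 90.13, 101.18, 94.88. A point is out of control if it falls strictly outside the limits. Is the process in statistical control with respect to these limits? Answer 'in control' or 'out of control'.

Compare each point to [93.61, 104.15]: sample 1 = 91.46 < LCL; sample 6 = 90.13 < LCL.

out of control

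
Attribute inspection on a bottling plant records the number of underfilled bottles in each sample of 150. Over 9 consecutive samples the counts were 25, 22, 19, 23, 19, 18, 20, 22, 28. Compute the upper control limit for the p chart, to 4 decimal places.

p̄ = Σdᵢ / (k·n) = 196 / (9 × 150) = 0.14519
UCL = p̄ + 3·√(p̄(1−p̄)/n) = 0.14519 + 3 × √(0.14519×0.85481/150) = 0.14519 + 3 × 0.02876 = 0.23148

0.2315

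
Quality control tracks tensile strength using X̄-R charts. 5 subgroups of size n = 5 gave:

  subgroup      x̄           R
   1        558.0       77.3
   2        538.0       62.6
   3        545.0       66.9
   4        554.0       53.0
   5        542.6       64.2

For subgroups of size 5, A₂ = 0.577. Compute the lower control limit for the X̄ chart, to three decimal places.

510.130

X̄̄ = (558.0 + 538.0 + 545.0 + 554.0 + 542.6) / 5 = 2737.6000 / 5 = 547.5200
R̄ = (77.3 + 62.6 + 66.9 + 53.0 + 64.2) / 5 = 324.0000 / 5 = 64.8000
LCL = X̄̄ − A₂·R̄ = 547.5200 − 0.577 × 64.8000 = 510.1304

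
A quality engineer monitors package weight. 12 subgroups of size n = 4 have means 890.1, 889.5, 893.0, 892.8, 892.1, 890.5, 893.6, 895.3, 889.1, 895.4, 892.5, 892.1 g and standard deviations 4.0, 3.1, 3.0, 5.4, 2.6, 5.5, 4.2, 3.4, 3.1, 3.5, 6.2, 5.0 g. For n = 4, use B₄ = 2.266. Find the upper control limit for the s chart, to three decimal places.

9.253

s̄ = (4.0 + 3.1 + 3.0 + 5.4 + 2.6 + 5.5 + 4.2 + 3.4 + 3.1 + 3.5 + 6.2 + 5.0) / 12 = 4.0833
UCL_s = B₄·s̄ = 2.266 × 4.0833 = 9.2528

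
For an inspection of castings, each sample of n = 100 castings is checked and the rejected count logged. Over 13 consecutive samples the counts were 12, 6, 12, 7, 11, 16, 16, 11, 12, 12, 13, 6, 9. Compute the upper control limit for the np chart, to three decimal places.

20.387

p̄ = Σdᵢ / (k·n) = 143 / (13 × 100) = 0.11000
UCL = np̄ + 3·√(np̄(1−p̄)) = 11.0000 + 3 × √(11.0000×0.89000) = 11.0000 + 3 × 3.1289 = 20.3867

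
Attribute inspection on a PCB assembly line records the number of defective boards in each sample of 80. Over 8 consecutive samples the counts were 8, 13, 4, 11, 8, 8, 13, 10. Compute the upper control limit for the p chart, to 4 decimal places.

0.2251

p̄ = Σdᵢ / (k·n) = 75 / (8 × 80) = 0.11719
UCL = p̄ + 3·√(p̄(1−p̄)/n) = 0.11719 + 3 × √(0.11719×0.88281/80) = 0.11719 + 3 × 0.03596 = 0.22507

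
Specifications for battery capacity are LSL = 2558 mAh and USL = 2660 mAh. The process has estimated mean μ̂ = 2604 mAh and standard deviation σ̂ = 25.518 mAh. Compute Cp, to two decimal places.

Cp = (USL − LSL) / (6σ̂) = (2660 − 2558) / (6 × 25.518) = 102.0000 / 153.1080 = 0.6662

0.67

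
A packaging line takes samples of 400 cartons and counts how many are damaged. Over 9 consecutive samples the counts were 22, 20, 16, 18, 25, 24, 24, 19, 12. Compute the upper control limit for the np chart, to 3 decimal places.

p̄ = Σdᵢ / (k·n) = 180 / (9 × 400) = 0.05000
UCL = np̄ + 3·√(np̄(1−p̄)) = 20.0000 + 3 × √(20.0000×0.95000) = 20.0000 + 3 × 4.3589 = 33.0767

33.077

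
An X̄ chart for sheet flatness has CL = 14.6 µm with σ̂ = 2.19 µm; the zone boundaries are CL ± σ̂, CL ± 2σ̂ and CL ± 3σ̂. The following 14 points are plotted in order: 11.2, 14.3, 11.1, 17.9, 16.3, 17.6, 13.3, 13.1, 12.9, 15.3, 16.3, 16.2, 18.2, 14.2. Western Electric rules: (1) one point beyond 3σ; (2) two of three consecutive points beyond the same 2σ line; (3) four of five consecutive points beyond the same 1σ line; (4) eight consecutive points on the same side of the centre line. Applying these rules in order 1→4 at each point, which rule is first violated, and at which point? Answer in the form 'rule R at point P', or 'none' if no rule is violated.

none

Zone of each point (C = within 1σ̂, B = 1σ̂–2σ̂, A = 2σ̂–3σ̂, * = beyond 3σ̂; sign = side of CL): 1:-B, 2:-C, 3:-B, 4:+B, 5:+C, 6:+B, 7:-C, 8:-C, 9:-C, 10:+C, 11:+C, 12:+C, 13:+B, 14:-C
No rule fires across all 14 points.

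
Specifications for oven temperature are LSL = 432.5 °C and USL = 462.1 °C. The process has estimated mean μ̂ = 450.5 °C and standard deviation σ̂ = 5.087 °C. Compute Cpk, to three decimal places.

0.760

Cpu = (USL − μ̂) / (3σ̂) = (462.1 − 450.5) / (3 × 5.087) = 0.7601; Cpl = (μ̂ − LSL) / (3σ̂) = (450.5 − 432.5) / (3 × 5.087) = 1.1795; Cpk = min(Cpu, Cpl) = 0.7601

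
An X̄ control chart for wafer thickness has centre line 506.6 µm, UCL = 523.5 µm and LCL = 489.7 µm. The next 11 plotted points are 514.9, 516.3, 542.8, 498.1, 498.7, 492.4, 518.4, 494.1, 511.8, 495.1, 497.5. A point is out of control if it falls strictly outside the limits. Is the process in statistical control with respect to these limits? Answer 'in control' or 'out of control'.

out of control

Compare each point to [489.7, 523.5]: sample 3 = 542.8 > UCL.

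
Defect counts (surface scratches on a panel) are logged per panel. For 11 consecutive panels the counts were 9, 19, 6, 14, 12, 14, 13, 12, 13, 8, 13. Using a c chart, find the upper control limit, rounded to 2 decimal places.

c̄ = (9 + 19 + 6 + 14 + 12 + 14 + 13 + 12 + 13 + 8 + 13) / 11 = 133 / 11 = 12.0909
UCL = c̄ + 3√c̄ = 12.0909 + 3 × √12.0909 = 12.0909 + 3 × 3.4772 = 22.5225

22.52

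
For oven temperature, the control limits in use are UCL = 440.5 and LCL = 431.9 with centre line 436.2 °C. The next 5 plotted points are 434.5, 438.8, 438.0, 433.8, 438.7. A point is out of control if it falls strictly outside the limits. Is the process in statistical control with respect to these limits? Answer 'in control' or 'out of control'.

in control

All 5 points lie within [431.9, 440.5].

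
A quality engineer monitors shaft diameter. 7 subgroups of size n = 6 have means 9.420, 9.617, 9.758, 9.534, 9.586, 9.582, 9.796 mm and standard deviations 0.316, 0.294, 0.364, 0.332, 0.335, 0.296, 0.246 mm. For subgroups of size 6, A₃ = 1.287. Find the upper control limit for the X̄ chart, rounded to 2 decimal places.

X̄̄ = (9.420 + 9.617 + 9.758 + 9.534 + 9.586 + 9.582 + 9.796) / 7 = 9.6133
s̄ = (0.316 + 0.294 + 0.364 + 0.332 + 0.335 + 0.296 + 0.246) / 7 = 0.3119
UCL = X̄̄ + A₃·s̄ = 9.6133 + 1.287 × 0.3119 = 10.0146

10.01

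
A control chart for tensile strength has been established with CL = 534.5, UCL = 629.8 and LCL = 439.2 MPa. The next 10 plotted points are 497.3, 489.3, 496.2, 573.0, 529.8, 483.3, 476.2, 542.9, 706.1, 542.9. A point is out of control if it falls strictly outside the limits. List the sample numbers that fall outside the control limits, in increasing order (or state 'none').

Compare each point to [439.2, 629.8]: sample 9 = 706.1 > UCL.

9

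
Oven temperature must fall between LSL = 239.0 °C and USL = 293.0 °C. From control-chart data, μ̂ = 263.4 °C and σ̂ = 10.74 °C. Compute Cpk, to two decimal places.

0.76

Cpu = (USL − μ̂) / (3σ̂) = (293.0 − 263.4) / (3 × 10.74) = 0.9187; Cpl = (μ̂ − LSL) / (3σ̂) = (263.4 − 239.0) / (3 × 10.74) = 0.7573; Cpk = min(Cpu, Cpl) = 0.7573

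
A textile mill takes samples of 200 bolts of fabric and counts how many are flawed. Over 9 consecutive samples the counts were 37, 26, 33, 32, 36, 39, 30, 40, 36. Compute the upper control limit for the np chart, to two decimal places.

50.33

p̄ = Σdᵢ / (k·n) = 309 / (9 × 200) = 0.17167
UCL = np̄ + 3·√(np̄(1−p̄)) = 34.3333 + 3 × √(34.3333×0.82833) = 34.3333 + 3 × 5.3329 = 50.3319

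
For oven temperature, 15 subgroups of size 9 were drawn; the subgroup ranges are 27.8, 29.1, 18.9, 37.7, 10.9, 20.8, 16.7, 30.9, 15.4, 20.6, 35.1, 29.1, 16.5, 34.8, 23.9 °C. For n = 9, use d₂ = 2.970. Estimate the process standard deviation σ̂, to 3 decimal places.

R̄ = (27.8 + 29.1 + 18.9 + 37.7 + 10.9 + 20.8 + 16.7 + 30.9 + 15.4 + 20.6 + 35.1 + 29.1 + 16.5 + 34.8 + 23.9) / 15 = 24.5467
σ̂ = R̄ / d₂ = 24.5467 / 2.970 = 8.2649

8.265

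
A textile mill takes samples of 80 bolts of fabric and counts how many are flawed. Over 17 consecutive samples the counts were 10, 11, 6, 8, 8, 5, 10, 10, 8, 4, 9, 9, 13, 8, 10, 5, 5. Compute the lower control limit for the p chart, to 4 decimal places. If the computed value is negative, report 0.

0.0006

p̄ = Σdᵢ / (k·n) = 139 / (17 × 80) = 0.10221
LCL = p̄ − 3·√(p̄(1−p̄)/n) = 0.10221 − 3 × 0.03387 = 0.00060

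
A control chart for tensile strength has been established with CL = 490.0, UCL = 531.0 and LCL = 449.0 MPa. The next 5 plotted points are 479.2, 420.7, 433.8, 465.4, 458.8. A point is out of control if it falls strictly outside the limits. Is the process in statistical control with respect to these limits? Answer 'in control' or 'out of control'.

Compare each point to [449.0, 531.0]: sample 2 = 420.7 < LCL; sample 3 = 433.8 < LCL.

out of control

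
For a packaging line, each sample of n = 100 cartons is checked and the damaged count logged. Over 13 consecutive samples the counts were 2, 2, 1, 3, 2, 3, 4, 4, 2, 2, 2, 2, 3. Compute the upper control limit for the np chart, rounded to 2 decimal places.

7.11

p̄ = Σdᵢ / (k·n) = 32 / (13 × 100) = 0.02462
UCL = np̄ + 3·√(np̄(1−p̄)) = 2.4615 + 3 × √(2.4615×0.97538) = 2.4615 + 3 × 1.5495 = 7.1100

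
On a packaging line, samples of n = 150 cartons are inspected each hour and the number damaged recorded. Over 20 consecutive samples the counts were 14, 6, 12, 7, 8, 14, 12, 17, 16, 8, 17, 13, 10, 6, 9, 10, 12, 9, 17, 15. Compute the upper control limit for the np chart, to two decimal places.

21.41

p̄ = Σdᵢ / (k·n) = 232 / (20 × 150) = 0.07733
UCL = np̄ + 3·√(np̄(1−p̄)) = 11.6000 + 3 × √(11.6000×0.92267) = 11.6000 + 3 × 3.2715 = 21.4146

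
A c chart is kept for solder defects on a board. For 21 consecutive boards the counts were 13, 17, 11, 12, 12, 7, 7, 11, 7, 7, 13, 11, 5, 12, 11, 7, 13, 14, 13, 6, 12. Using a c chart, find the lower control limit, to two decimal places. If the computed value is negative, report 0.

c̄ = (13 + 17 + 11 + 12 + 12 + 7 + 7 + 11 + 7 + 7 + 13 + 11 + 5 + 12 + 11 + 7 + 13 + 14 + 13 + 6 + 12) / 21 = 221 / 21 = 10.5238
LCL = c̄ − 3√c̄ = 10.5238 − 3 × 3.2440 = 0.7917

0.79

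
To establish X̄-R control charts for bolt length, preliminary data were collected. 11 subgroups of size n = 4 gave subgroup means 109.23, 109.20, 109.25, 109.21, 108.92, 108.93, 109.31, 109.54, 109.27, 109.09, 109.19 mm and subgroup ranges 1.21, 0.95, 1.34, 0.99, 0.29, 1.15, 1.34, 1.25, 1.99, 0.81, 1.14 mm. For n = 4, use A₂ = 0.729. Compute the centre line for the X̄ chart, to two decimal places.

X̄̄ = (109.23 + 109.20 + 109.25 + 109.21 + 108.92 + 108.93 + 109.31 + 109.54 + 109.27 + 109.09 + 109.19) / 11 = 1201.1400 / 11 = 109.1945
CL = X̄̄ = 109.1945

109.19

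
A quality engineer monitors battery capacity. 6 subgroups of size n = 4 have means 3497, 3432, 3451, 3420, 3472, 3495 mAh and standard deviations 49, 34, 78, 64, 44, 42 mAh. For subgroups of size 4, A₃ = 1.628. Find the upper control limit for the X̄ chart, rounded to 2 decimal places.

3545.55

X̄̄ = (3497 + 3432 + 3451 + 3420 + 3472 + 3495) / 6 = 3461.1667
s̄ = (49 + 34 + 78 + 64 + 44 + 42) / 6 = 51.8333
UCL = X̄̄ + A₃·s̄ = 3461.1667 + 1.628 × 51.8333 = 3545.5513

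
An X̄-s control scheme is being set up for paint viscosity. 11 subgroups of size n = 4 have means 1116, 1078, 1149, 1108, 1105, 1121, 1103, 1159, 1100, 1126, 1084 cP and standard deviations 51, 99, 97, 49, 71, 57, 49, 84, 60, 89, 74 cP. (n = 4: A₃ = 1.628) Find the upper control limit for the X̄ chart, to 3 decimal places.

1228.985

X̄̄ = (1116 + 1078 + 1149 + 1108 + 1105 + 1121 + 1103 + 1159 + 1100 + 1126 + 1084) / 11 = 1113.5455
s̄ = (51 + 99 + 97 + 49 + 71 + 57 + 49 + 84 + 60 + 89 + 74) / 11 = 70.9091
UCL = X̄̄ + A₃·s̄ = 1113.5455 + 1.628 × 70.9091 = 1228.9855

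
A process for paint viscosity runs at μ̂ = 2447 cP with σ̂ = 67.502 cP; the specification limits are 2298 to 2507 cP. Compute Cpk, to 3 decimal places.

Cpu = (USL − μ̂) / (3σ̂) = (2507 − 2447) / (3 × 67.502) = 0.2963; Cpl = (μ̂ − LSL) / (3σ̂) = (2447 − 2298) / (3 × 67.502) = 0.7358; Cpk = min(Cpu, Cpl) = 0.2963

0.296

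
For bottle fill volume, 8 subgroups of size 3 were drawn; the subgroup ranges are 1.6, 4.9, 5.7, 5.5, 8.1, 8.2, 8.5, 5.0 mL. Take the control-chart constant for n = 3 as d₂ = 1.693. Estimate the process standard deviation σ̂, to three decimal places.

R̄ = (1.6 + 4.9 + 5.7 + 5.5 + 8.1 + 8.2 + 8.5 + 5.0) / 8 = 5.9375
σ̂ = R̄ / d₂ = 5.9375 / 1.693 = 3.5071

3.507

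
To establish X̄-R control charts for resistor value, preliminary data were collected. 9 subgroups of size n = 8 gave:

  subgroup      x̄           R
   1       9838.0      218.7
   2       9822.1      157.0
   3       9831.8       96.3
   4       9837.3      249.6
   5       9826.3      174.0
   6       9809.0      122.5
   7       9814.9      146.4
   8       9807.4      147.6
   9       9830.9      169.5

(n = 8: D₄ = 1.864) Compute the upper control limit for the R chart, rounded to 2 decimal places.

306.86

R̄ = (218.7 + 157.0 + 96.3 + 249.6 + 174.0 + 122.5 + 146.4 + 147.6 + 169.5) / 9 = 1481.6000 / 9 = 164.6222
UCL_R = D₄·R̄ = 1.864 × 164.6222 = 306.8558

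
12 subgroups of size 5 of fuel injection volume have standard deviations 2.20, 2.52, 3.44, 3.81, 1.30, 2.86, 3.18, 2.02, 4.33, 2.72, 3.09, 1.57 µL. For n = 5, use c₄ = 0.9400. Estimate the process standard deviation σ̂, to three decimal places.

s̄ = (2.20 + 2.52 + 3.44 + 3.81 + 1.30 + 2.86 + 3.18 + 2.02 + 4.33 + 2.72 + 3.09 + 1.57) / 12 = 2.7533
σ̂ = s̄ / c₄ = 2.7533 / 0.9400 = 2.9291

2.929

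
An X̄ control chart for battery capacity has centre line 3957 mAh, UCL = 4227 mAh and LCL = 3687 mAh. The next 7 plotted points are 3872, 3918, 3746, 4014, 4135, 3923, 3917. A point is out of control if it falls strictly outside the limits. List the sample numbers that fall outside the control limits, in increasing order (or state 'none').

All 7 points lie within [3687, 4227].

none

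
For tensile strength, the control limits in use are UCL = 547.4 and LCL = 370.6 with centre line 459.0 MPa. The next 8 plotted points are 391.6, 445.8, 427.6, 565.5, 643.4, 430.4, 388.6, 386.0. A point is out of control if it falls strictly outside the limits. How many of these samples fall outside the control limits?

Compare each point to [370.6, 547.4]: sample 4 = 565.5 > UCL; sample 5 = 643.4 > UCL.

2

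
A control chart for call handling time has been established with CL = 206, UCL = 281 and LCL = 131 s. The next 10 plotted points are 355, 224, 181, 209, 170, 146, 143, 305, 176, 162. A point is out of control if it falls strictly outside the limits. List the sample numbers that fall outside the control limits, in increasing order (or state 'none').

Compare each point to [131, 281]: sample 1 = 355 > UCL; sample 8 = 305 > UCL.

1, 8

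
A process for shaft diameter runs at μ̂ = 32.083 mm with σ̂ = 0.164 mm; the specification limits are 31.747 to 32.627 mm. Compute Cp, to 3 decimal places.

0.894

Cp = (USL − LSL) / (6σ̂) = (32.627 − 31.747) / (6 × 0.164) = 0.8800 / 0.9840 = 0.8943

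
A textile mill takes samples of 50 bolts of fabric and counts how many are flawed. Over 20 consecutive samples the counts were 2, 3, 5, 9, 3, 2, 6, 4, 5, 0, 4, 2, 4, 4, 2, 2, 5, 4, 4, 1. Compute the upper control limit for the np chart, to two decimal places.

p̄ = Σdᵢ / (k·n) = 71 / (20 × 50) = 0.07100
UCL = np̄ + 3·√(np̄(1−p̄)) = 3.5500 + 3 × √(3.5500×0.92900) = 3.5500 + 3 × 1.8160 = 8.9981

9.00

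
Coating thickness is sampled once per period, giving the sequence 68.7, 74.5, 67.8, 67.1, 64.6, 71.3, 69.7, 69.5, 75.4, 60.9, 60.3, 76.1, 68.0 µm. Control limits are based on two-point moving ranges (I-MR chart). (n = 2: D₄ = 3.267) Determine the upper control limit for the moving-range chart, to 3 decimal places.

18.812

Moving ranges: 5.8, 6.7, 0.7, 2.5, 6.7, 1.6, 0.2, 5.9, 14.5, 0.6, 15.8, 8.1; M̄R̄ = 69.1000 / 12 = 5.7583
UCL_MR = D₄·M̄R̄ = 3.267 × 5.7583 = 18.8125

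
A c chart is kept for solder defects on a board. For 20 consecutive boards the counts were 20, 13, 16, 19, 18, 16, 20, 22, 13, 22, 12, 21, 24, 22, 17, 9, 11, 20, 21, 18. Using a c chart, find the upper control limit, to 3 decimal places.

30.321

c̄ = (20 + 13 + 16 + 19 + 18 + 16 + 20 + 22 + 13 + 22 + 12 + 21 + 24 + 22 + 17 + 9 + 11 + 20 + 21 + 18) / 20 = 354 / 20 = 17.7000
UCL = c̄ + 3√c̄ = 17.7000 + 3 × √17.7000 = 17.7000 + 3 × 4.2071 = 30.3214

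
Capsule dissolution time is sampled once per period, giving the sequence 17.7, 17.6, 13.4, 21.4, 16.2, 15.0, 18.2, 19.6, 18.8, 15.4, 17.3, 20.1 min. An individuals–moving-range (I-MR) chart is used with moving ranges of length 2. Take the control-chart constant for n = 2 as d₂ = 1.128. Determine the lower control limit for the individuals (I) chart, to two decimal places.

X̄ = (17.7 + 17.6 + 13.4 + 21.4 + 16.2 + 15.0 + 18.2 + 19.6 + 18.8 + 15.4 + 17.3 + 20.1) / 12 = 17.5583
Moving ranges: 0.1, 4.2, 8.0, 5.2, 1.2, 3.2, 1.4, 0.8, 3.4, 1.9, 2.8; M̄R̄ = 32.2000 / 11 = 2.9273
LCL = X̄ − 3·M̄R̄/d₂ = 17.5583 − 3 × 2.9273 / 1.128 = 9.7730

9.77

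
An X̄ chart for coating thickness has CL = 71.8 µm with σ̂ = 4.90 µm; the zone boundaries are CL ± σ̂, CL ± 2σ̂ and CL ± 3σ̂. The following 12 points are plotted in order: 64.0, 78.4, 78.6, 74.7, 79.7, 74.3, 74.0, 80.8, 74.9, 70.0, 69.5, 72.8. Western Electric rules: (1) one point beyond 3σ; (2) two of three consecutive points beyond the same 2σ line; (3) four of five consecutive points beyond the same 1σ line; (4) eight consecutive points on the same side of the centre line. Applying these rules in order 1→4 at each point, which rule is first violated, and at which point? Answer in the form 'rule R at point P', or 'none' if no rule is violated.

Zone of each point (C = within 1σ̂, B = 1σ̂–2σ̂, A = 2σ̂–3σ̂, * = beyond 3σ̂; sign = side of CL): 1:-B, 2:+B, 3:+B, 4:+C, 5:+B, 6:+C, 7:+C, 8:+B, 9:+C, 10:-C, 11:-C, 12:+C
Rule 4 (eight consecutive points on the same side of the centre line) is satisfied at point 9.

rule 4 at point 9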